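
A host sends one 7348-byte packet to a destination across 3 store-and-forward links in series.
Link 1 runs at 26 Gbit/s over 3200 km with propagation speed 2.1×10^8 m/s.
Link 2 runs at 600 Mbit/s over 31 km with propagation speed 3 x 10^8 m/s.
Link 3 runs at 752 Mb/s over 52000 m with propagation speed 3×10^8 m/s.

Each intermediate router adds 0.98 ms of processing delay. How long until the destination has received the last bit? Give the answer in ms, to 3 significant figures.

17.7 ms

L = 7348 × 8 = 58784 bits.
Transmission delays (L/R per hop): 0.00226092, 0.0979733, 0.0781702 ms; sum = 0.178404 ms.
Propagation delays (d/s per hop): 15.2381, 0.103333, 0.173333 ms; sum = 15.5148 ms.
Processing at 2 router(s): 2 × 0.98 ms = 1.96 ms.
End-to-end = 17.7 ms.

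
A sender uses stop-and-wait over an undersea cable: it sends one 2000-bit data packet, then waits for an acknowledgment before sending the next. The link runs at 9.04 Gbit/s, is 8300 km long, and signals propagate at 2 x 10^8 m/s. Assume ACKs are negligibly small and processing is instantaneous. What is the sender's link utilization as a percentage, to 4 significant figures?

t_tx = L/R = 2000/9040000000 = 2.21239e-07 s.
t_prop = 8300000/200000000 = 0.0415 s; RTT = 0.083 s.
Cycle = t_tx + RTT = 0.0830002 s.
Utilization = t_tx / cycle = 2.21239e-07/0.0830002 = 0.0002666 %.

0.0002666 %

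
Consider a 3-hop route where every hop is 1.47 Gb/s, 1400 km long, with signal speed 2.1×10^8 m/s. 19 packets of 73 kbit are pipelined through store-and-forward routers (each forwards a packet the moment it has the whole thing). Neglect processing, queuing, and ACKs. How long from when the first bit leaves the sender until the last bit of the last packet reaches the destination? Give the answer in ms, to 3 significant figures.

Per-hop transmission t_tx = L/R = 73000/1470000000 = 0.0496599 ms.
Per-hop propagation t_prop = 1400000/210000000 = 6.66667 ms.
Pipeline fill: first packet needs 3·t_tx to clear all hops; remaining 18 packets each add one t_tx.
Total = (3+19-1)·t_tx + 3·t_prop = 21·0.0496599 + 3·6.66667 = 21.0 ms.

21.0 ms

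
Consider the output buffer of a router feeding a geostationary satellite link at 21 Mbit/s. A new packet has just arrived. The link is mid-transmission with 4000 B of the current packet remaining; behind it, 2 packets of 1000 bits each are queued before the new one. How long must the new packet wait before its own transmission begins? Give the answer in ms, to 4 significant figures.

1.619 ms

Each queued packet: L/R = 1000/21000000 = 0.047619 ms.
2 queued → 0.0952381 ms.
Plus remaining 32000 bits of current packet: 1.52381 ms.
Queuing delay = 1.619 ms.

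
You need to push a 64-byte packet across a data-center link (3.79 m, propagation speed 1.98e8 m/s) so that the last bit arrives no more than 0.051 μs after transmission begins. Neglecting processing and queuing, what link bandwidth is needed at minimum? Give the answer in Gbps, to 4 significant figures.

16.07 Gbps

L = 512 bits.
Propagation delay = 3.79 / 198000000 = 0.0191414 μs.
Transmission budget = 0.051 − 0.0191414 = 0.0318586 μs.
R ≥ L / t_tx = 512 bits / 3.18586e-08 s = 16.07 Gbps.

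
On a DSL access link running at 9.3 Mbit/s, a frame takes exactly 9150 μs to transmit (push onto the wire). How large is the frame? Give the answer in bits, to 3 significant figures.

L = R × t_tx = 9300000 b/s × 0.00915 s = 85095 bits.

85100 bits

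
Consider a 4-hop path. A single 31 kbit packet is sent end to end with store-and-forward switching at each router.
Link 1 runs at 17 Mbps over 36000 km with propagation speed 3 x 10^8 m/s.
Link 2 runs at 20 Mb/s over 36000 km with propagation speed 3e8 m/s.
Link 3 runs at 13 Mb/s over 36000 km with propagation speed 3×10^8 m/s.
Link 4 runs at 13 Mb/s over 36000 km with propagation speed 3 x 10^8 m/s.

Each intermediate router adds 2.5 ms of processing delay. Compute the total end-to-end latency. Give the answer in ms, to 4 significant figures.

495.6 ms

L = 31000 bits.
Transmission delays (L/R per hop): 1.82353, 1.55, 2.38462, 2.38462 ms; sum = 8.14276 ms.
Propagation delays (d/s per hop): 120, 120, 120, 120 ms; sum = 480 ms.
Processing at 3 router(s): 3 × 2.5 ms = 7.5 ms.
End-to-end = 495.6 ms.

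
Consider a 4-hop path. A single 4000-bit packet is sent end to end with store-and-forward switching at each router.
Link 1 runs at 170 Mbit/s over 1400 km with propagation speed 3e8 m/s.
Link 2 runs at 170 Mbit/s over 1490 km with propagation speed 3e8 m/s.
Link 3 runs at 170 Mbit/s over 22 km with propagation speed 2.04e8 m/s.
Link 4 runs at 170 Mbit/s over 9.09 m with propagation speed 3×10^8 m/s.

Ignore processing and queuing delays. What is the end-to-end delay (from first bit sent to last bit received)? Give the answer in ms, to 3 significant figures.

9.84 ms

Transmission delay per hop = L/R = 4000/170000000 = 0.0235294 ms; 4 hops → 0.0941176 ms.
Propagation delays (d/s per hop): 4.66667, 4.96667, 0.107843, 3.03e-05 ms; sum = 9.74121 ms.
End-to-end = 9.84 ms.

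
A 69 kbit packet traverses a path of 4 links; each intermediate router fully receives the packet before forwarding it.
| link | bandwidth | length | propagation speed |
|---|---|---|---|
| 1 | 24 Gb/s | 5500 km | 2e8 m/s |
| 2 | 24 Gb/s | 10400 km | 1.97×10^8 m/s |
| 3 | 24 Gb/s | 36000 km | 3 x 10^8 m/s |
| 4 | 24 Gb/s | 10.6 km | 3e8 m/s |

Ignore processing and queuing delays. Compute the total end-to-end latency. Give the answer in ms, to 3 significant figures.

200 ms

L = 69000 bits.
Transmission delay per hop = L/R = 69000/24000000000 = 0.002875 ms; 4 hops → 0.0115 ms.
Propagation delays (d/s per hop): 27.5, 52.7919, 120, 0.0353333 ms; sum = 200.327 ms.
End-to-end = 200 ms.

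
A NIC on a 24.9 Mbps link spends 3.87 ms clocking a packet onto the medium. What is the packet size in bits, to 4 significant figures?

96360 bits

L = R × t_tx = 24900000 b/s × 0.00387 s = 96363 bits.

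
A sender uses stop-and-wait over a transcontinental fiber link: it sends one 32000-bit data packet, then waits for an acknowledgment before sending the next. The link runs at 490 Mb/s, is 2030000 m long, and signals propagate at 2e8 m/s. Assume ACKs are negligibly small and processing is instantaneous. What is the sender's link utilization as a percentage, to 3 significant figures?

0.321 %

t_tx = L/R = 32000/490000000 = 6.53061e-05 s.
t_prop = 2030000/200000000 = 0.01015 s; RTT = 0.0203 s.
Cycle = t_tx + RTT = 0.0203653 s.
Utilization = t_tx / cycle = 6.53061e-05/0.0203653 = 0.321 %.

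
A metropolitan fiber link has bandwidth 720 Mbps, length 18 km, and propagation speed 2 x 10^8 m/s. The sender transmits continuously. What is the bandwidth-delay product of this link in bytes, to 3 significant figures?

Propagation delay = 18000 / 200000000 = 9e-05 s.
BDP = R × t_prop = 720000000 × 9e-05 = 64800 bits.
In bytes: 64800/8 = 8100 bytes.

8100 bytes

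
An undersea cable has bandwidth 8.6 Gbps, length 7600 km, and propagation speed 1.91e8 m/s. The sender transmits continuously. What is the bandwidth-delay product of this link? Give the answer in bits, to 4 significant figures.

Propagation delay = 7600000 / 191000000 = 0.0397906 s.
BDP = R × t_prop = 8600000000 × 0.0397906 = 342199000 bits.

342200000 bits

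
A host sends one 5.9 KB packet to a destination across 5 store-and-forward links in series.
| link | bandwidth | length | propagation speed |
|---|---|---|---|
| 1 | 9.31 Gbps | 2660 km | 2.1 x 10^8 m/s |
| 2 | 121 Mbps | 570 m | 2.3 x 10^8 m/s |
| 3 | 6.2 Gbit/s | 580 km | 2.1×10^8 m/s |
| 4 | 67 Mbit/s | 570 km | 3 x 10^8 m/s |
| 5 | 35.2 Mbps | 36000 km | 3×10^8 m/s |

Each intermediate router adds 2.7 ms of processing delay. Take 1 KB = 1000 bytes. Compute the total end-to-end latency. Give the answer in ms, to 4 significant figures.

150.6 ms

L = 47200 bits.
Transmission delays (L/R per hop): 0.00506982, 0.390083, 0.0076129, 0.704478, 1.34091 ms; sum = 2.44815 ms.
Propagation delays (d/s per hop): 12.6667, 0.00247826, 2.7619, 1.9, 120 ms; sum = 137.331 ms.
Processing at 4 router(s): 4 × 2.7 ms = 10.8 ms.
End-to-end = 150.6 ms.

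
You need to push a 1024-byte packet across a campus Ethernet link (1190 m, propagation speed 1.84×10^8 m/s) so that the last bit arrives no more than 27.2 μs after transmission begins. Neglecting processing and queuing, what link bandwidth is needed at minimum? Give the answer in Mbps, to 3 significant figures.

395 Mbps

L = 8192 bits.
Propagation delay = 1190 / 184000000 = 6.46739 μs.
Transmission budget = 27.2 − 6.46739 = 20.7326 μs.
R ≥ L / t_tx = 8192 bits / 2.07326e-05 s = 395 Mbps.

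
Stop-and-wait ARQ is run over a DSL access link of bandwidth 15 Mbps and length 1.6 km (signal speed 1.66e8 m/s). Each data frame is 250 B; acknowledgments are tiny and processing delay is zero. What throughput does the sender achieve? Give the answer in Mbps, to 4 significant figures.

13.11 Mbps

t_tx = L/R = 2000/15000000 = 0.000133333 s.
t_prop = 1600/166000000 = 9.63855e-06 s; RTT = 1.92771e-05 s.
Cycle = t_tx + RTT = 0.00015261 s.
Throughput = L / cycle = 2000 / 0.00015261 = 13.11 Mbps.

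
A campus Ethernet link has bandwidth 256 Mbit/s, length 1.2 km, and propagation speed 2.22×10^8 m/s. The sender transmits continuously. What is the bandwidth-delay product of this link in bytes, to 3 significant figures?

173 bytes

Propagation delay = 1200 / 2.22e+08 = 5.40541e-06 s.
BDP = R × t_prop = 256000000 × 5.40541e-06 = 1383.78 bits.
In bytes: 1383.78/8 = 173 bytes.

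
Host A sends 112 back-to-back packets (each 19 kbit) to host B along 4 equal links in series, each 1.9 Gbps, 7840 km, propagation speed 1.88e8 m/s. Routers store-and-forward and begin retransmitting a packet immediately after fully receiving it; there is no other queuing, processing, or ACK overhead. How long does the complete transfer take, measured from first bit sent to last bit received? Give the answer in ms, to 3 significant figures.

168 ms

Per-hop transmission t_tx = L/R = 19000/1900000000 = 0.01 ms.
Per-hop propagation t_prop = 7840000/188000000 = 41.7021 ms.
Pipeline fill: first packet needs 4·t_tx to clear all hops; remaining 111 packets each add one t_tx.
Total = (4+112-1)·t_tx + 4·t_prop = 115·0.01 + 4·41.7021 = 168 ms.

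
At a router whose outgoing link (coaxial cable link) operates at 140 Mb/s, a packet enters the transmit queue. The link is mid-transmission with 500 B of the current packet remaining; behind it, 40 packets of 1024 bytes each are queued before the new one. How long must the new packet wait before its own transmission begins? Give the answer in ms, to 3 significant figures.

Each queued packet: L/R = 8192/140000000 = 0.0585143 ms.
40 queued → 2.34057 ms.
Plus remaining 4000 bits of current packet: 0.0285714 ms.
Queuing delay = 2.37 ms.

2.37 ms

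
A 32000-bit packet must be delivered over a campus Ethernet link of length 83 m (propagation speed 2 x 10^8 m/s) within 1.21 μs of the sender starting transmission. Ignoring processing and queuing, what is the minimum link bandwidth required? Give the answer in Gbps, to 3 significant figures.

40.3 Gbps

Propagation delay = 83 / 200000000 = 0.415 μs.
Transmission budget = 1.21 − 0.415 = 0.795 μs.
R ≥ L / t_tx = 32000 bits / 7.95e-07 s = 40.3 Gbps.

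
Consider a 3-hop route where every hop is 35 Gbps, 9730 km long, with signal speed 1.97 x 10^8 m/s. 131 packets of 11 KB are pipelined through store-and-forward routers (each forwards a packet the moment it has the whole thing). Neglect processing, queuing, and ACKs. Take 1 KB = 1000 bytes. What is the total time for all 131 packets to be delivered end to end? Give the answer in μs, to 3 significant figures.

149000 μs

Per-hop transmission t_tx = L/R = 88000/35000000000 = 2.51429 μs.
Per-hop propagation t_prop = 9730000/197000000 = 49390.9 μs.
Pipeline fill: first packet needs 3·t_tx to clear all hops; remaining 130 packets each add one t_tx.
Total = (3+131-1)·t_tx + 3·t_prop = 133·2.51429 + 3·49390.9 = 149000 μs.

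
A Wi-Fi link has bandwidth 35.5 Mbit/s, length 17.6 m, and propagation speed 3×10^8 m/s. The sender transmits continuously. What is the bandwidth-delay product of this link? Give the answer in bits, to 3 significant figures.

Propagation delay = 17.6 / 300000000 = 5.86667e-08 s.
BDP = R × t_prop = 35500000 × 5.86667e-08 = 2.08267 bits.

2.08 bits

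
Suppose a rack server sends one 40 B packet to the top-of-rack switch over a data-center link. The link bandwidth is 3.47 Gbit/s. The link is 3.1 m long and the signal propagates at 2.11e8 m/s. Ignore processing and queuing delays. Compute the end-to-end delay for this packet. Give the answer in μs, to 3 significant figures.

0.107 μs

L = 40 × 8 = 320 bits.
Transmission delay = L/R = 320 / 3470000000 = 0.092219 μs.
Propagation delay = d/s = 3.1 m / 211000000 m/s = 0.0146919 μs.
Total = 0.107 μs.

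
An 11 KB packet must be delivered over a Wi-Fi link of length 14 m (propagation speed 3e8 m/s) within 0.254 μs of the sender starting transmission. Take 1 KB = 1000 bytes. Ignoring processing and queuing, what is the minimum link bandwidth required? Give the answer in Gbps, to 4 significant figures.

424.4 Gbps

L = 88000 bits.
Propagation delay = 14 / 300000000 = 0.0466667 μs.
Transmission budget = 0.254 − 0.0466667 = 0.207333 μs.
R ≥ L / t_tx = 88000 bits / 2.07333e-07 s = 424.4 Gbps.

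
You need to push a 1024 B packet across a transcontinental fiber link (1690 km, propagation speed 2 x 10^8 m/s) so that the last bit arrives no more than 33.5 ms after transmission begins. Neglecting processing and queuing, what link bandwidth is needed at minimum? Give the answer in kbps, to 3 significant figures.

327 kbps

L = 8192 bits.
Propagation delay = 1690000 / 200000000 = 8.45 ms.
Transmission budget = 33.5 − 8.45 = 25.05 ms.
R ≥ L / t_tx = 8192 bits / 0.02505 s = 327 kbps.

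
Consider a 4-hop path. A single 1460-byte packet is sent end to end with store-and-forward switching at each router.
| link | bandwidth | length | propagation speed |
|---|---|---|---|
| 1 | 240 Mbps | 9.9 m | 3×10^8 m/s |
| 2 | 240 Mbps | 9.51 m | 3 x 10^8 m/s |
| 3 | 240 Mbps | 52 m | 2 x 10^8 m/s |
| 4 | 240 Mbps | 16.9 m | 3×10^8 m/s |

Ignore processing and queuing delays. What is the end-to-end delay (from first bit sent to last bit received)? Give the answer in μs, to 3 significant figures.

L = 1460 × 8 = 11680 bits.
Transmission delay per hop = L/R = 11680/240000000 = 48.6667 μs; 4 hops → 194.667 μs.
Propagation delays (d/s per hop): 0.033, 0.0317, 0.26, 0.0563333 μs; sum = 0.381033 μs.
End-to-end = 195 μs.

195 μs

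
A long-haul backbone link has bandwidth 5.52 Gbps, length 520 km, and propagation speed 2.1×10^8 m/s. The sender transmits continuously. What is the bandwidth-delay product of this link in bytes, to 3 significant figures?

Propagation delay = 520000 / 210000000 = 0.00247619 s.
BDP = R × t_prop = 5520000000 × 0.00247619 = 13668600 bits.
In bytes: 13668600/8 = 1710000 bytes.

1710000 bytes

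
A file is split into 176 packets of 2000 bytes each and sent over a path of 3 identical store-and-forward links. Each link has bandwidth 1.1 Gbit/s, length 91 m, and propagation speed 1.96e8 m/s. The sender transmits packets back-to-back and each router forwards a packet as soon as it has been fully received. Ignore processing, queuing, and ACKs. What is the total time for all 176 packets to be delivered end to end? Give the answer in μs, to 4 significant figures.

2590 μs

Per-hop transmission t_tx = L/R = 16000/1100000000 = 14.5455 μs.
Per-hop propagation t_prop = 91/196000000 = 0.464286 μs.
Pipeline fill: first packet needs 3·t_tx to clear all hops; remaining 175 packets each add one t_tx.
Total = (3+176-1)·t_tx + 3·t_prop = 178·14.5455 + 3·0.464286 = 2590 μs.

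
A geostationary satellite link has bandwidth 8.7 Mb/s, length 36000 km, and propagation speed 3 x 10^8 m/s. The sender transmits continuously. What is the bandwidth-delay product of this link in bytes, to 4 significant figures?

130500 bytes

Propagation delay = 36000000 / 300000000 = 0.12 s.
BDP = R × t_prop = 8700000 × 0.12 = 1044000 bits.
In bytes: 1044000/8 = 130500 bytes.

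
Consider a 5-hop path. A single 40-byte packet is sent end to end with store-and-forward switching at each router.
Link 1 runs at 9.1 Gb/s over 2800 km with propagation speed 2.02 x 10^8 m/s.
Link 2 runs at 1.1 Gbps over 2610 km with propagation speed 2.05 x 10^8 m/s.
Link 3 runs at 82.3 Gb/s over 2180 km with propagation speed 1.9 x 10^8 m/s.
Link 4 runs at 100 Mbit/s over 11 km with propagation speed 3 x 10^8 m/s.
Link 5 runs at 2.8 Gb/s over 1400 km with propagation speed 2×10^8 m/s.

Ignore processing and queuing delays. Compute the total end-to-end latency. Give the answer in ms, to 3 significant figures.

45.1 ms

L = 40 × 8 = 320 bits.
Transmission delays (L/R per hop): 3.51648e-05, 0.000290909, 3.88821e-06, 0.0032, 0.000114286 ms; sum = 0.00364425 ms.
Propagation delays (d/s per hop): 13.8614, 12.7317, 11.4737, 0.0366667, 7 ms; sum = 45.1034 ms.
End-to-end = 45.1 ms.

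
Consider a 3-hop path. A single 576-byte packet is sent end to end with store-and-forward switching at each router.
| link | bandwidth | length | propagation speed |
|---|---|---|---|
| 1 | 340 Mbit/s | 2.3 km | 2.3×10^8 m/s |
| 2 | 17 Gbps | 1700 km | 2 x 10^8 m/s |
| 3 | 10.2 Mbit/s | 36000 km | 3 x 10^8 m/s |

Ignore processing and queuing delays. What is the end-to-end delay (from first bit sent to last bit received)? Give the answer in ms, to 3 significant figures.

129 ms

L = 576 × 8 = 4608 bits.
Transmission delays (L/R per hop): 0.0135529, 0.000271059, 0.451765 ms; sum = 0.465589 ms.
Propagation delays (d/s per hop): 0.01, 8.5, 120 ms; sum = 128.51 ms.
End-to-end = 129 ms.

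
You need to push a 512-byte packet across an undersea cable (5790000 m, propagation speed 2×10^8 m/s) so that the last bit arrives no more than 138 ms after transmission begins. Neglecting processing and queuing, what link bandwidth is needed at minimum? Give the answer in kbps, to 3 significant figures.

L = 4096 bits.
Propagation delay = 5790000 / 200000000 = 28.95 ms.
Transmission budget = 138 − 28.95 = 109.05 ms.
R ≥ L / t_tx = 4096 bits / 0.10905 s = 37.6 kbps.

37.6 kbps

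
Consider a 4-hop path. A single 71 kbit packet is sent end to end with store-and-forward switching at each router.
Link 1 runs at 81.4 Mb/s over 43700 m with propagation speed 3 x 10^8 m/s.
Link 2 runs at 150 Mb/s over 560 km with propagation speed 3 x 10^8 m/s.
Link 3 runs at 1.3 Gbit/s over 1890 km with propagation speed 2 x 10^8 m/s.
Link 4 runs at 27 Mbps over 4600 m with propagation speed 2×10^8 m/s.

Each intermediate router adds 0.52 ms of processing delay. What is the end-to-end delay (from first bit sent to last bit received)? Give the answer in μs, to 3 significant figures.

17100 μs

L = 71000 bits.
Transmission delays (L/R per hop): 872.236, 473.333, 54.6154, 2629.63 μs; sum = 4029.81 μs.
Propagation delays (d/s per hop): 145.667, 1866.67, 9450, 23 μs; sum = 11485.3 μs.
Processing at 3 router(s): 3 × 0.52 ms = 1560 μs.
End-to-end = 17100 μs.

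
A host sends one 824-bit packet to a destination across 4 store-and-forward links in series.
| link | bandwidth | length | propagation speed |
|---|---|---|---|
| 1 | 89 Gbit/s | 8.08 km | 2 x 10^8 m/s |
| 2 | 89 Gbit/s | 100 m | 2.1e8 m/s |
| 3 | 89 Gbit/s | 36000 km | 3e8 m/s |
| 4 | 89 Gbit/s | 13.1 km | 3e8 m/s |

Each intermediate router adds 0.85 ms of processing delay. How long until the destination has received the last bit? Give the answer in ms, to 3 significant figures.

Transmission delay per hop = L/R = 824/89000000000 = 9.25843e-06 ms; 4 hops → 3.70337e-05 ms.
Propagation delays (d/s per hop): 0.0404, 0.00047619, 120, 0.0436667 ms; sum = 120.085 ms.
Processing at 3 router(s): 3 × 0.85 ms = 2.55 ms.
End-to-end = 123 ms.

123 ms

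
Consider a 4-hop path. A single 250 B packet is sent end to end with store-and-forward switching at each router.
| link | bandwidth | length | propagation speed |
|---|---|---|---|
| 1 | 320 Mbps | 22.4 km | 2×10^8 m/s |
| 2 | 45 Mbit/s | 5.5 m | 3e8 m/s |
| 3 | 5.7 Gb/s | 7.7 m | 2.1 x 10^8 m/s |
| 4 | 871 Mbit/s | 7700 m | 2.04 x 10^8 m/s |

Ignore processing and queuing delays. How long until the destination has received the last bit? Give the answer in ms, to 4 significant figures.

0.2031 ms

L = 250 × 8 = 2000 bits.
Transmission delays (L/R per hop): 0.00625, 0.0444444, 0.000350877, 0.00229621 ms; sum = 0.0533415 ms.
Propagation delays (d/s per hop): 0.112, 1.83333e-05, 3.66667e-05, 0.0377451 ms; sum = 0.1498 ms.
End-to-end = 0.2031 ms.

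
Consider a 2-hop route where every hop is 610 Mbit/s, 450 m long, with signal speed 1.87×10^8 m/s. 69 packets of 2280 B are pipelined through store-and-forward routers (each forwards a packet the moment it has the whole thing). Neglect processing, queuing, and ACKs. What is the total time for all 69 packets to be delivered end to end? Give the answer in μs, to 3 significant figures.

2100 μs

Per-hop transmission t_tx = L/R = 18240/610000000 = 29.9016 μs.
Per-hop propagation t_prop = 450/187000000 = 2.40642 μs.
Pipeline fill: first packet needs 2·t_tx to clear all hops; remaining 68 packets each add one t_tx.
Total = (2+69-1)·t_tx + 2·t_prop = 70·29.9016 + 2·2.40642 = 2100 μs.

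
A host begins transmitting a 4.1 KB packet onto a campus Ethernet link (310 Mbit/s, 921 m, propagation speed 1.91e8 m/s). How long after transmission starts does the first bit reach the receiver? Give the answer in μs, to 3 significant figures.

First bit experiences only propagation delay: d/s = 921/191000000 = 4.82 μs.

4.82 μs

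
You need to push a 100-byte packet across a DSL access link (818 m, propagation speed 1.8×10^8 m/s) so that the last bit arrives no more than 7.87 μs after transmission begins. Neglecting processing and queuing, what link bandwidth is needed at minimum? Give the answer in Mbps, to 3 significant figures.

L = 800 bits.
Propagation delay = 818 / 180000000 = 4.54444 μs.
Transmission budget = 7.87 − 4.54444 = 3.32556 μs.
R ≥ L / t_tx = 800 bits / 3.32556e-06 s = 241 Mbps.

241 Mbps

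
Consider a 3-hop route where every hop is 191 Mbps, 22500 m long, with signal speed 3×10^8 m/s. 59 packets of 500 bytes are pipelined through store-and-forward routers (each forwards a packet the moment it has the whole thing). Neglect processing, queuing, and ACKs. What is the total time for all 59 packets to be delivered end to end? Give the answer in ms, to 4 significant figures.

Per-hop transmission t_tx = L/R = 4000/191000000 = 0.0209424 ms.
Per-hop propagation t_prop = 22500/300000000 = 0.075 ms.
Pipeline fill: first packet needs 3·t_tx to clear all hops; remaining 58 packets each add one t_tx.
Total = (3+59-1)·t_tx + 3·t_prop = 61·0.0209424 + 3·0.075 = 1.502 ms.

1.502 ms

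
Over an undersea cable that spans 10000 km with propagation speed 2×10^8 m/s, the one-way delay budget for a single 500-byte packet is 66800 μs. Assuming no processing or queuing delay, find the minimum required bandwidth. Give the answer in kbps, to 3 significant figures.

L = 4000 bits.
Propagation delay = 10000000 / 200000000 = 50000 μs.
Transmission budget = 66800 − 50000 = 16800 μs.
R ≥ L / t_tx = 4000 bits / 0.0168 s = 238 kbps.

238 kbps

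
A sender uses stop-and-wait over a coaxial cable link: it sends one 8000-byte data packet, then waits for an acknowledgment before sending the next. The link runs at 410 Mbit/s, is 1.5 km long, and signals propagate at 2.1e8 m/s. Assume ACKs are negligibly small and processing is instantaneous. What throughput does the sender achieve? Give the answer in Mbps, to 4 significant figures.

t_tx = L/R = 64000/410000000 = 0.000156098 s.
t_prop = 1500/210000000 = 7.14286e-06 s; RTT = 1.42857e-05 s.
Cycle = t_tx + RTT = 0.000170383 s.
Throughput = L / cycle = 64000 / 0.000170383 = 375.6 Mbps.

375.6 Mbps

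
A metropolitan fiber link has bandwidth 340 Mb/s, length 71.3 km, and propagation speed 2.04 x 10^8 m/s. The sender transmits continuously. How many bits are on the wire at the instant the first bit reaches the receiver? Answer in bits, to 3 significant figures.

Propagation delay = 71300 / 204000000 = 0.00034951 s.
BDP = R × t_prop = 340000000 × 0.00034951 = 118833 bits.

119000 bits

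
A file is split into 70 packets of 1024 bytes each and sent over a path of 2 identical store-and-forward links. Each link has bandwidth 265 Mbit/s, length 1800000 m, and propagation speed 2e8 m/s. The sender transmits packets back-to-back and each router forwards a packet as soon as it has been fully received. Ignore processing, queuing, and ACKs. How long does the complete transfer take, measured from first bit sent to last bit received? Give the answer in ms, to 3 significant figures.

20.2 ms

Per-hop transmission t_tx = L/R = 8192/265000000 = 0.0309132 ms.
Per-hop propagation t_prop = 1800000/200000000 = 9 ms.
Pipeline fill: first packet needs 2·t_tx to clear all hops; remaining 69 packets each add one t_tx.
Total = (2+70-1)·t_tx + 2·t_prop = 71·0.0309132 + 2·9 = 20.2 ms.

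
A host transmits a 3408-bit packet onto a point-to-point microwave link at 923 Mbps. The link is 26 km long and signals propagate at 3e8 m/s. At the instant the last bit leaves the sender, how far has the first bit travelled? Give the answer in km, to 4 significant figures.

t_tx = L/R = 3408/923000000 = 3.69231e-06 s.
Distance = s × t_tx = 300000000 × 3.69231e-06 = 1.108 km.

1.108 km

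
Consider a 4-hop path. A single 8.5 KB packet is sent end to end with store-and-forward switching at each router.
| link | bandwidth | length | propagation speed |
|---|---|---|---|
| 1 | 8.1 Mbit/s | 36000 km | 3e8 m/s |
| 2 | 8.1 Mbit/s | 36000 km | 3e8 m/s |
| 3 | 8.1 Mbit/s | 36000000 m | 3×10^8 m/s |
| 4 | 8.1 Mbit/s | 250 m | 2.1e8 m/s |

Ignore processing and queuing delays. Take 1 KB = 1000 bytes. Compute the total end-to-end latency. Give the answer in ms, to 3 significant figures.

394 ms

L = 68000 bits.
Transmission delay per hop = L/R = 68000/8100000 = 8.39506 ms; 4 hops → 33.5802 ms.
Propagation delays (d/s per hop): 120, 120, 120, 0.00119048 ms; sum = 360.001 ms.
End-to-end = 394 ms.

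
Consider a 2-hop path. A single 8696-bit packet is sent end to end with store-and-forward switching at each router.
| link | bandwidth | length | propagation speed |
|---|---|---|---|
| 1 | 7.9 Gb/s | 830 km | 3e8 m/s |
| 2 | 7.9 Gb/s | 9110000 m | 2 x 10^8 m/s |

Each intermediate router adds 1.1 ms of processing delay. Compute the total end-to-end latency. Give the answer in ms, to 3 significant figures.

49.4 ms

Transmission delay per hop = L/R = 8696/7900000000 = 0.00110076 ms; 2 hops → 0.00220152 ms.
Propagation delays (d/s per hop): 2.76667, 45.55 ms; sum = 48.3167 ms.
Processing at 1 router(s): 1 × 1.1 ms = 1.1 ms.
End-to-end = 49.4 ms.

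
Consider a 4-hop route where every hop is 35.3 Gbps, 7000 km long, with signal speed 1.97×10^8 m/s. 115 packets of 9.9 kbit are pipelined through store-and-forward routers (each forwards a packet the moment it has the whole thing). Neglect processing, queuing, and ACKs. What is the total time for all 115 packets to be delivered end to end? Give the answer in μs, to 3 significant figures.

Per-hop transmission t_tx = L/R = 9900/35300000000 = 0.280453 μs.
Per-hop propagation t_prop = 7000000/197000000 = 35533 μs.
Pipeline fill: first packet needs 4·t_tx to clear all hops; remaining 114 packets each add one t_tx.
Total = (4+115-1)·t_tx + 4·t_prop = 118·0.280453 + 4·35533 = 142000 μs.

142000 μs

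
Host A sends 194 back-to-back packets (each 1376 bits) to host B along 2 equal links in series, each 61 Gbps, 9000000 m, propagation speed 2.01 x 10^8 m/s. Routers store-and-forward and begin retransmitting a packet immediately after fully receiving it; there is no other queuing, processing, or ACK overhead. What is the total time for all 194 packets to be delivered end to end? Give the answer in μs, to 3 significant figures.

89600 μs

Per-hop transmission t_tx = L/R = 1376/61000000000 = 0.0225574 μs.
Per-hop propagation t_prop = 9000000/2.01e+08 = 44776.1 μs.
Pipeline fill: first packet needs 2·t_tx to clear all hops; remaining 193 packets each add one t_tx.
Total = (2+194-1)·t_tx + 2·t_prop = 195·0.0225574 + 2·44776.1 = 89600 μs.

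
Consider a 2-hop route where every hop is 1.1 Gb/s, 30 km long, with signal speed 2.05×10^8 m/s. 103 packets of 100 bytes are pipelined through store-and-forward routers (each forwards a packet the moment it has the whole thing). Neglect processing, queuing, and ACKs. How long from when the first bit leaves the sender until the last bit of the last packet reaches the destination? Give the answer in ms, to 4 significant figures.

0.3683 ms

Per-hop transmission t_tx = L/R = 800/1100000000 = 0.000727273 ms.
Per-hop propagation t_prop = 30000/2.05e+08 = 0.146341 ms.
Pipeline fill: first packet needs 2·t_tx to clear all hops; remaining 102 packets each add one t_tx.
Total = (2+103-1)·t_tx + 2·t_prop = 104·0.000727273 + 2·0.146341 = 0.3683 ms.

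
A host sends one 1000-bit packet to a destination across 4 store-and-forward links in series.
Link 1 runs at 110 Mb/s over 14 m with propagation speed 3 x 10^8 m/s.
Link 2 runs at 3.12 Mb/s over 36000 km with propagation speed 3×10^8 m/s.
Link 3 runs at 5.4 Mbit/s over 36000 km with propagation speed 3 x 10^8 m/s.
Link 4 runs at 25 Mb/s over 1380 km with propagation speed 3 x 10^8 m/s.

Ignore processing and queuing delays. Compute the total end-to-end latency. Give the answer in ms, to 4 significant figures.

Transmission delays (L/R per hop): 0.00909091, 0.320513, 0.185185, 0.04 ms; sum = 0.554789 ms.
Propagation delays (d/s per hop): 4.66667e-05, 120, 120, 4.6 ms; sum = 244.6 ms.
End-to-end = 245.2 ms.

245.2 ms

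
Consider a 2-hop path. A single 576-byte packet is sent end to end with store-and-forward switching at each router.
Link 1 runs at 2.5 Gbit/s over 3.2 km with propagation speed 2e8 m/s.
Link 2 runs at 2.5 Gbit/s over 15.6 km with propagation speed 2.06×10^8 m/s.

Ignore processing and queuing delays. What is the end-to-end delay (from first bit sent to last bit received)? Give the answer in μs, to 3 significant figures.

L = 576 × 8 = 4608 bits.
Transmission delay per hop = L/R = 4608/2500000000 = 1.8432 μs; 2 hops → 3.6864 μs.
Propagation delays (d/s per hop): 16, 75.7282 μs; sum = 91.7282 μs.
End-to-end = 95.4 μs.

95.4 μs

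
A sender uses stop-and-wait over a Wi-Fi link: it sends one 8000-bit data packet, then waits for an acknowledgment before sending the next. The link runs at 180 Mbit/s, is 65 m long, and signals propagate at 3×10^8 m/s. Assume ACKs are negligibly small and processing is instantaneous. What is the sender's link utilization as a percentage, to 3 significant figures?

t_tx = L/R = 8000/180000000 = 4.44444e-05 s.
t_prop = 65/300000000 = 2.16667e-07 s; RTT = 4.33333e-07 s.
Cycle = t_tx + RTT = 4.48778e-05 s.
Utilization = t_tx / cycle = 4.44444e-05/4.48778e-05 = 99.0 %.

99.0 %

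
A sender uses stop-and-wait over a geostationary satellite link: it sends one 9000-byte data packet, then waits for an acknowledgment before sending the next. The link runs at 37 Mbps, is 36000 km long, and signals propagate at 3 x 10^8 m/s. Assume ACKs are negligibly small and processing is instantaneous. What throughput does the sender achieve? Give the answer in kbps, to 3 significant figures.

t_tx = L/R = 72000/37000000 = 0.00194595 s.
t_prop = 36000000/300000000 = 0.12 s; RTT = 0.24 s.
Cycle = t_tx + RTT = 0.241946 s.
Throughput = L / cycle = 72000 / 0.241946 = 298 kbps.

298 kbps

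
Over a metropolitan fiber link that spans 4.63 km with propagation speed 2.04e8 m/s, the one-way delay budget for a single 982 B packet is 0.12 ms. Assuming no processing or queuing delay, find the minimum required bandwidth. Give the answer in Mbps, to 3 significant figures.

L = 7856 bits.
Propagation delay = 4630 / 204000000 = 0.0226961 ms.
Transmission budget = 0.12 − 0.0226961 = 0.0973039 ms.
R ≥ L / t_tx = 7856 bits / 9.73039e-05 s = 80.7 Mbps.

80.7 Mbps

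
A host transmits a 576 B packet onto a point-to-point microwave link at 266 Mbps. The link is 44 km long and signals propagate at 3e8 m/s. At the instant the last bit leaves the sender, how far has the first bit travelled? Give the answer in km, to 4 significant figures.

5.197 km

t_tx = L/R = 4608/266000000 = 1.73233e-05 s.
Distance = s × t_tx = 300000000 × 1.73233e-05 = 5.197 km.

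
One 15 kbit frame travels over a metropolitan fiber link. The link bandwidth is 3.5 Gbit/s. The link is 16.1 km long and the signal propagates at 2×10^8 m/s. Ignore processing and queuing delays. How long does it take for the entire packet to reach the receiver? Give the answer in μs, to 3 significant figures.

L = 15000 bits.
Transmission delay = L/R = 15000 / 3500000000 = 4.28571 μs.
Propagation delay = d/s = 16100 m / 200000000 m/s = 80.5 μs.
Total = 84.8 μs.

84.8 μs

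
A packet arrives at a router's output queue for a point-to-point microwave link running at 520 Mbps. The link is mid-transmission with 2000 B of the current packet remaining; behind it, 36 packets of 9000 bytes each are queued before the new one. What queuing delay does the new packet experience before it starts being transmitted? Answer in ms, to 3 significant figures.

5.02 ms

Each queued packet: L/R = 72000/520000000 = 0.138462 ms.
36 queued → 4.98462 ms.
Plus remaining 16000 bits of current packet: 0.0307692 ms.
Queuing delay = 5.02 ms.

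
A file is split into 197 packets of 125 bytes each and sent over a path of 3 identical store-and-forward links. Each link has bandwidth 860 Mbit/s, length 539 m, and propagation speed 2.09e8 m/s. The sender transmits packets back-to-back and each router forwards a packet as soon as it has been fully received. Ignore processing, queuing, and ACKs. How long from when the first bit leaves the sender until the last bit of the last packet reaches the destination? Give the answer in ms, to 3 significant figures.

Per-hop transmission t_tx = L/R = 1000/860000000 = 0.00116279 ms.
Per-hop propagation t_prop = 539/209000000 = 0.00257895 ms.
Pipeline fill: first packet needs 3·t_tx to clear all hops; remaining 196 packets each add one t_tx.
Total = (3+197-1)·t_tx + 3·t_prop = 199·0.00116279 + 3·0.00257895 = 0.239 ms.

0.239 ms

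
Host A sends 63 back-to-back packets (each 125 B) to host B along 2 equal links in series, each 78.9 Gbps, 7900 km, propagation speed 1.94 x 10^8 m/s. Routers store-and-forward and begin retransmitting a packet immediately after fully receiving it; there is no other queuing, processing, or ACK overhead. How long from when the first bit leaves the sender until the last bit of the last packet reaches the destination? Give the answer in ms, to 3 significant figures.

81.4 ms

Per-hop transmission t_tx = L/R = 1000/78900000000 = 1.26743e-05 ms.
Per-hop propagation t_prop = 7900000/194000000 = 40.7216 ms.
Pipeline fill: first packet needs 2·t_tx to clear all hops; remaining 62 packets each add one t_tx.
Total = (2+63-1)·t_tx + 2·t_prop = 64·1.26743e-05 + 2·40.7216 = 81.4 ms.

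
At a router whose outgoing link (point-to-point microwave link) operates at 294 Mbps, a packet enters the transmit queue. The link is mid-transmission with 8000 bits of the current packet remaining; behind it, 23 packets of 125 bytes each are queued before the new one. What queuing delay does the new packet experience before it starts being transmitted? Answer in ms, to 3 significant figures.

Each queued packet: L/R = 1000/294000000 = 0.00340136 ms.
23 queued → 0.0782313 ms.
Plus remaining 8000 bits of current packet: 0.0272109 ms.
Queuing delay = 0.105 ms.

0.105 ms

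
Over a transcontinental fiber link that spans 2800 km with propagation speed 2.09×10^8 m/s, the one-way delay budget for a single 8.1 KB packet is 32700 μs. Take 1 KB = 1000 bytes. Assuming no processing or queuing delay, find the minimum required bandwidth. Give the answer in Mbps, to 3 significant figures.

3.36 Mbps

L = 64800 bits.
Propagation delay = 2800000 / 209000000 = 13397.1 μs.
Transmission budget = 32700 − 13397.1 = 19302.9 μs.
R ≥ L / t_tx = 64800 bits / 0.0193029 s = 3.36 Mbps.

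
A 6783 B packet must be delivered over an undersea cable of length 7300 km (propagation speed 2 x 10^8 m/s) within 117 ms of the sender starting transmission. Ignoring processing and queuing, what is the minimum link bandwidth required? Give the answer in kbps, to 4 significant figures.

674.1 kbps

L = 54264 bits.
Propagation delay = 7300000 / 200000000 = 36.5 ms.
Transmission budget = 117 − 36.5 = 80.5 ms.
R ≥ L / t_tx = 54264 bits / 0.0805 s = 674.1 kbps.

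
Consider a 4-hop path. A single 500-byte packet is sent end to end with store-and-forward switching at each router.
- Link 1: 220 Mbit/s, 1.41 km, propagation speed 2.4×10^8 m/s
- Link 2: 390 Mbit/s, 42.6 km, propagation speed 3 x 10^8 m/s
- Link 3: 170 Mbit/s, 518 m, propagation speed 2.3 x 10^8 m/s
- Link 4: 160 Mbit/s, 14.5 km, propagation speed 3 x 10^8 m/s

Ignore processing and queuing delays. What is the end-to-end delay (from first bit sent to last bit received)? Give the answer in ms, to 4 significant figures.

0.2754 ms

L = 500 × 8 = 4000 bits.
Transmission delays (L/R per hop): 0.0181818, 0.0102564, 0.0235294, 0.025 ms; sum = 0.0769676 ms.
Propagation delays (d/s per hop): 0.005875, 0.142, 0.00225217, 0.0483333 ms; sum = 0.198461 ms.
End-to-end = 0.2754 ms.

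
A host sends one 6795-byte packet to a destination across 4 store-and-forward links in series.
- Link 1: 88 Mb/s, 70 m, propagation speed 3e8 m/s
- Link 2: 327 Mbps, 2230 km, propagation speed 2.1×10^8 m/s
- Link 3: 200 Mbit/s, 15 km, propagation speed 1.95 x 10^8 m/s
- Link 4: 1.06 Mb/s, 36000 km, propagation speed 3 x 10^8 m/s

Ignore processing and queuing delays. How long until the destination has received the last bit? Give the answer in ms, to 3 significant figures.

183 ms

L = 6795 × 8 = 54360 bits.
Transmission delays (L/R per hop): 0.617727, 0.166239, 0.2718, 51.283 ms; sum = 52.3388 ms.
Propagation delays (d/s per hop): 0.000233333, 10.619, 0.0769231, 120 ms; sum = 130.696 ms.
End-to-end = 183 ms.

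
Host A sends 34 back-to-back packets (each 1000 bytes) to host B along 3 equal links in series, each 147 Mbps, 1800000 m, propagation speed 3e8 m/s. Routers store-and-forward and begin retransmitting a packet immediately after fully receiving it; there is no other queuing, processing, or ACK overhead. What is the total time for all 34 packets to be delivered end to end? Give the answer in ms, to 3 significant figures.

20.0 ms

Per-hop transmission t_tx = L/R = 8000/147000000 = 0.0544218 ms.
Per-hop propagation t_prop = 1800000/300000000 = 6 ms.
Pipeline fill: first packet needs 3·t_tx to clear all hops; remaining 33 packets each add one t_tx.
Total = (3+34-1)·t_tx + 3·t_prop = 36·0.0544218 + 3·6 = 20.0 ms.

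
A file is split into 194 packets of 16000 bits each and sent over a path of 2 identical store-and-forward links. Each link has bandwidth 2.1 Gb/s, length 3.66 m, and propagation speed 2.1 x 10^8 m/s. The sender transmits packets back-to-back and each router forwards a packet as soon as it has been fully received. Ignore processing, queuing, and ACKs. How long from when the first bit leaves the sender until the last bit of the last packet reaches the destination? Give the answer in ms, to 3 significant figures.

Per-hop transmission t_tx = L/R = 16000/2100000000 = 0.00761905 ms.
Per-hop propagation t_prop = 3.66/210000000 = 1.74286e-05 ms.
Pipeline fill: first packet needs 2·t_tx to clear all hops; remaining 193 packets each add one t_tx.
Total = (2+194-1)·t_tx + 2·t_prop = 195·0.00761905 + 2·1.74286e-05 = 1.49 ms.

1.49 ms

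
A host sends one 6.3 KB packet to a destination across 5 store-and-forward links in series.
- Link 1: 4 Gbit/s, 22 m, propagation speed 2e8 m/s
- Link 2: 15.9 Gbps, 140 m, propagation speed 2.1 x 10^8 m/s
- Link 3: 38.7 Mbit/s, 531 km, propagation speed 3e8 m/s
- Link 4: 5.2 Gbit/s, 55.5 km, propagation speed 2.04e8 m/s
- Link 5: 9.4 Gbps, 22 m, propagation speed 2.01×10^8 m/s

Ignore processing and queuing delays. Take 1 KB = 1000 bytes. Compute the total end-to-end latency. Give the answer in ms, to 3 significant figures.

3.38 ms

L = 50400 bits.
Transmission delays (L/R per hop): 0.0126, 0.00316981, 1.30233, 0.00969231, 0.0053617 ms; sum = 1.33315 ms.
Propagation delays (d/s per hop): 0.00011, 0.000666667, 1.77, 0.272059, 0.000109453 ms; sum = 2.04294 ms.
End-to-end = 3.38 ms.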